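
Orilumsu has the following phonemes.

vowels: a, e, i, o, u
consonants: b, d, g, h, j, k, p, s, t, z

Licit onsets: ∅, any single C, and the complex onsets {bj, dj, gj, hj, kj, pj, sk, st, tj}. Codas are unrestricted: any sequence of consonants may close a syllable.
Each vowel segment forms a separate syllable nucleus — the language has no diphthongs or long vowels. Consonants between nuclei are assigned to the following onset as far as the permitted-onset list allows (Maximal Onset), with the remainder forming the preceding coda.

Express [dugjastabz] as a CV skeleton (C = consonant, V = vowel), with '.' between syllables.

Vowels present: u, a, a; each is a nucleus, giving 3 syllables.
σ1/σ2 boundary: /gj/ — entire cluster is a permitted onset → onset /gj/, coda ∅.
σ2/σ3 boundary: cluster /st/ — /st/ is itself a permitted onset, so the whole cluster goes right; preceding coda = ∅.
Putting it together: du.gja.stabz.
Mapping each syllable to C/V: /du/ → CV, /gja/ → CCV, /stabz/ → CCVCC.

CV.CCV.CCVCC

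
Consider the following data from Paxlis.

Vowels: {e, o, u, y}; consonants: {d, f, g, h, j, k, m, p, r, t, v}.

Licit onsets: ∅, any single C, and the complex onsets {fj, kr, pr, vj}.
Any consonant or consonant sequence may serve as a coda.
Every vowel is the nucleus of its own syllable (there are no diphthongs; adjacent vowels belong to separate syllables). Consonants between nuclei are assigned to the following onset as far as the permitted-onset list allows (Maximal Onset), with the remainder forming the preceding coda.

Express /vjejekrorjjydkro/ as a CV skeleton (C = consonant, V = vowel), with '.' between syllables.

Vowels present: e, e, o, y, o; each is a nucleus, giving 5 syllables.
/e…e/ gap (V1→V2): /j/ → onset of the next syllable (single consonants are always licit onsets).
/e…o/ gap (V2→V3): /kr/ — entire cluster is a permitted onset → onset /kr/, coda ∅.
/o…y/ gap (V3→V4): /rjj/ — longest licit onset from the right is /j/, leaving /rj/ as coda.
/y…o/ gap (V4→V5): /dkr/; trying suffixes from longest down, /kr/ is the first permitted one, so coda /d/ | onset /kr/.
So the parse is vje.je.krorj.jyd.kro.
Mapping each syllable to C/V: /vje/ → CCV, /je/ → CV, /krorj/ → CCVCC, /jyd/ → CVC, /kro/ → CCV.

CCV.CV.CCVCC.CVC.CCV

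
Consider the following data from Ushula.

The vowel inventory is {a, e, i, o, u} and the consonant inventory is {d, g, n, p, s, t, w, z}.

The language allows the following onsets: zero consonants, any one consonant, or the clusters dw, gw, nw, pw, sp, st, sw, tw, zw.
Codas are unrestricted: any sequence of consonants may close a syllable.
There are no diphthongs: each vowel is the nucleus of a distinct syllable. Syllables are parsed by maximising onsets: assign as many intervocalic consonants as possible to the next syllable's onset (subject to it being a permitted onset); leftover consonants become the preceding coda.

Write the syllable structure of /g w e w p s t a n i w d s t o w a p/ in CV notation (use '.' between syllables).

The vowels are e, a, i, o, a — 5 nuclei, so 5 syllables.
σ1/σ2 boundary: /wpst/ — longest licit onset from the right is /st/, leaving /wp/ as coda.
σ2/σ3 boundary: /n/ is a single consonant, so it becomes the next onset.
σ3/σ4 boundary: /wdst/; trying suffixes from longest down, /st/ is the first permitted one, so coda /wd/ | onset /st/.
σ4/σ5 boundary: /w/ is a single consonant, so it becomes the next onset.
Syllabification: gwewp.sta.niwd.sto.wap.
Mapping each syllable to C/V: /gwewp/ → CCVCC, /sta/ → CCV, /niwd/ → CVCC, /sto/ → CCV, /wap/ → CVC.

CCVCC.CCV.CVCC.CCV.CVC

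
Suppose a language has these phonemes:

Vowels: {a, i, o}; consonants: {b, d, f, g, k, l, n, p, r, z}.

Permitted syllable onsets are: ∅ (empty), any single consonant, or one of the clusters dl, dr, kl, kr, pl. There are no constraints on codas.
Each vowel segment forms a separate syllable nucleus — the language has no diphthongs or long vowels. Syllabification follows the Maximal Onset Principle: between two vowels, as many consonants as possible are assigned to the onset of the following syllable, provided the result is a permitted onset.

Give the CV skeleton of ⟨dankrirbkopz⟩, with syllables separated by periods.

CVC.CCVCC.CVCC

Vowels present: a, i, o; each is a nucleus, giving 3 syllables.
σ1/σ2 boundary: /nkr/; trying suffixes from longest down, /kr/ is the first permitted one, so coda /n/ | onset /kr/.
σ2/σ3 boundary: /rbk/ splits as /rb/ + /k/ (/k/ is the longest suffix that is a licit onset).
Syllabification: dan.krirb.kopz.
Mapping each syllable to C/V: /dan/ → CVC, /krirb/ → CCVCC, /kopz/ → CVCC.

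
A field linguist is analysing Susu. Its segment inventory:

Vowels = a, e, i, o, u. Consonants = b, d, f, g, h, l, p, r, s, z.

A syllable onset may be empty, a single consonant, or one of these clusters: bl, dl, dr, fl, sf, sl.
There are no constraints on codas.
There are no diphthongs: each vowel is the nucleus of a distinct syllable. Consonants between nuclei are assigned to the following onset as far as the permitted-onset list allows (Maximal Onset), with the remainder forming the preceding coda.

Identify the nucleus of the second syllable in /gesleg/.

e

Vowels present: e, e; each is a nucleus, giving 2 syllables.
The second nucleus (vowel 2 from the left) is /e/.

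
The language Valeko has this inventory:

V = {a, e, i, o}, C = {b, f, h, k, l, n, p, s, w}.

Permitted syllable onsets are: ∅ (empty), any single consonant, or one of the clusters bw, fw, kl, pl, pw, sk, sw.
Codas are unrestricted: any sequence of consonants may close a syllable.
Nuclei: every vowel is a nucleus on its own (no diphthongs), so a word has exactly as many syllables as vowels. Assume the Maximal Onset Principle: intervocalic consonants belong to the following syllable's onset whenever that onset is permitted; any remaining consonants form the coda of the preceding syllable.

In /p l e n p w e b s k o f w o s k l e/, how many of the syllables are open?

2

The vowels are e, e, o, o, e — 5 nuclei, so 5 syllables.
V1 /e/ – V2 /e/: /npw/ splits as /n/ + /pw/ (/pw/ is the longest suffix that is a licit onset).
V2 /e/ – V3 /o/: /bsk/ — longest licit onset from the right is /sk/, leaving /b/ as coda.
V3 /o/ – V4 /o/: /fw/ is a licit onset in full, so it all attaches to the next syllable.
V4 /o/ – V5 /e/: /skl/ splits as /s/ + /kl/ (/kl/ is the longest suffix that is a licit onset).
So the parse is plen.pweb.sko.fwos.kle.
Classifying each syllable: /plen/ (closed), /pweb/ (closed), /sko/ (open), /fwos/ (closed), /kle/ (open).
Open syllables: 2.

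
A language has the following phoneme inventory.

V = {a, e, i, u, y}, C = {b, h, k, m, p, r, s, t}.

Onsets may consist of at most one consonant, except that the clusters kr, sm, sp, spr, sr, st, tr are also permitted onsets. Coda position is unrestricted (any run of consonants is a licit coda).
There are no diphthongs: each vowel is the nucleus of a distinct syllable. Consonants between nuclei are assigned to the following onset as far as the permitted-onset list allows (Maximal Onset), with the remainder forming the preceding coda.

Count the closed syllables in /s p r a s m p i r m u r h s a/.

3

Nuclei (vowels): a, i, u, a → 4 syllables.
σ1/σ2 boundary: cluster /smp/ — the longest permitted-onset suffix is /p/; onset = /p/, preceding coda = /sm/.
σ2/σ3 boundary: cluster /rm/ — the longest permitted-onset suffix is /m/; onset = /m/, preceding coda = /r/.
σ3/σ4 boundary: /rhs/ splits as /rh/ + /s/ (/s/ is the longest suffix that is a licit onset).
Putting it together: sprasm.pir.murh.sa.
Classifying each syllable: /sprasm/ (closed), /pir/ (closed), /murh/ (closed), /sa/ (open).
Closed syllables: 3.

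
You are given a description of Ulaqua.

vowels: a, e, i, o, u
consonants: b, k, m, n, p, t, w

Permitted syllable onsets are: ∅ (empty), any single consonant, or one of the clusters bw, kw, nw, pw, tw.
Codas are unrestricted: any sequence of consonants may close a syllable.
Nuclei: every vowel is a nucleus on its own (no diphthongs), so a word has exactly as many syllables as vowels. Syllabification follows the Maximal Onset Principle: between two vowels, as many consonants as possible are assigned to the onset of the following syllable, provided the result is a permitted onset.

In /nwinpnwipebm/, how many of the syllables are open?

Nuclei (vowels): i, i, e → 3 syllables.
σ1/σ2 boundary: /npnw/ splits as /np/ + /nw/ (/nw/ is the longest suffix that is a licit onset).
σ2/σ3 boundary: /p/ → onset of the next syllable (single consonants are always licit onsets).
So the parse is nwinp.nwi.pebm.
Classifying each syllable: /nwinp/ (closed), /nwi/ (open), /pebm/ (closed).
Open syllables: 1.

1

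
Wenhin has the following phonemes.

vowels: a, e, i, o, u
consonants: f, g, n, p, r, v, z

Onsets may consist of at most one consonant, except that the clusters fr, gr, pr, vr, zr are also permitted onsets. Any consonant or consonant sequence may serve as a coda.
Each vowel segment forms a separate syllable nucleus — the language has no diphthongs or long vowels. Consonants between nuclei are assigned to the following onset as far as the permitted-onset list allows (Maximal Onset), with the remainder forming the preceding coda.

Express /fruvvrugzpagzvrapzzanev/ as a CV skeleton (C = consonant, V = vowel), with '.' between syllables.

CCVC.CCVCC.CVCC.CCVCC.CV.CVC

Vowels present: u, u, a, a, a, e; each is a nucleus, giving 6 syllables.
V1 /u/ – V2 /u/: /vvr/; trying suffixes from longest down, /vr/ is the first permitted one, so coda /v/ | onset /vr/.
V2 /u/ – V3 /a/: /gzp/ splits as /gz/ + /p/ (/p/ is the longest suffix that is a licit onset).
V3 /a/ – V4 /a/: cluster /gzvr/ — the longest permitted-onset suffix is /vr/; onset = /vr/, preceding coda = /gz/.
V4 /a/ – V5 /a/: /pzz/ splits as /pz/ + /z/ (/z/ is the longest suffix that is a licit onset).
V5 /a/ – V6 /e/: /n/ → onset of the next syllable (single consonants are always licit onsets).
Result: fruv.vrugz.pagz.vrapz.za.nev.
Mapping each syllable to C/V: /fruv/ → CCVC, /vrugz/ → CCVCC, /pagz/ → CVCC, /vrapz/ → CCVCC, /za/ → CV, /nev/ → CVC.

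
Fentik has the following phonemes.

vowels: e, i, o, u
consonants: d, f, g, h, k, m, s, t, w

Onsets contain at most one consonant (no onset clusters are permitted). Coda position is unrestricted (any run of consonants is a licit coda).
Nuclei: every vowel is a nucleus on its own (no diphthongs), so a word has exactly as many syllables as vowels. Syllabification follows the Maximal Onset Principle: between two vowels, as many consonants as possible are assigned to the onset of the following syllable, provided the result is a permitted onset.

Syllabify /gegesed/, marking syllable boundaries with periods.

Vowels present: e, e, e; each is a nucleus, giving 3 syllables.
V1 /e/ – V2 /e/: /g/ is a single consonant, so it becomes the next onset.
V2 /e/ – V3 /e/: /s/ is a single consonant, so it becomes the next onset.

ge.ge.sed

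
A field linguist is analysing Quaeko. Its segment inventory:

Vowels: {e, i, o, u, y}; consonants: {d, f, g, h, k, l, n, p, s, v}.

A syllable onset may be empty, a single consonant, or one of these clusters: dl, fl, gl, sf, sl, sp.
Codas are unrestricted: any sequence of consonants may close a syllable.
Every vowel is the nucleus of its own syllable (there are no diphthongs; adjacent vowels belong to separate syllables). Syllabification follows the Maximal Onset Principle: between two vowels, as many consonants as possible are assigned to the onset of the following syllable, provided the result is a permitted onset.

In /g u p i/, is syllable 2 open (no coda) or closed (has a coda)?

Vowels present: u, i; each is a nucleus, giving 2 syllables.
Between /u/ (V1) and /i/ (V2): /p/ is a single consonant, so it becomes the next onset.
Putting it together: gu.pi.
Syllable 2 is /pi/; it ends in its nucleus with no coda, so it is open.

open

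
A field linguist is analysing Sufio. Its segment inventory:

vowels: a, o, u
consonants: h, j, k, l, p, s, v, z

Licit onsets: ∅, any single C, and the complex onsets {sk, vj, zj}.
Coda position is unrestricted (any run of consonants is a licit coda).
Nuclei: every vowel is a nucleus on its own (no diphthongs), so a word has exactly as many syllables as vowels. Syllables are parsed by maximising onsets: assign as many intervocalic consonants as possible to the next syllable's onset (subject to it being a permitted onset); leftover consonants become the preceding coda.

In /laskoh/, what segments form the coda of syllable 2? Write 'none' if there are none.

h

Nuclei (vowels): a, o → 2 syllables.
/a…o/ gap (V1→V2): /sk/ — entire cluster is a permitted onset → onset /sk/, coda ∅.
So the parse is la.skoh.
Syllable 2 is /skoh/: onset /sk/, nucleus /o/, coda /h/.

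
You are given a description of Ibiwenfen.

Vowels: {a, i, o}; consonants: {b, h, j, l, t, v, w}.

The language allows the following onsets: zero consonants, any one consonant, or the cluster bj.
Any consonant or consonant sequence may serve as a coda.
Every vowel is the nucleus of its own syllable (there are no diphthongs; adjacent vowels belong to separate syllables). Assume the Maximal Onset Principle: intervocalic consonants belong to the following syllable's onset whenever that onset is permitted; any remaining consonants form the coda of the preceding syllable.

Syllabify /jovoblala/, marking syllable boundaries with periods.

jo.vob.la.la

The vowels are o, o, a, a — 4 nuclei, so 4 syllables.
V1 /o/ – V2 /o/: /v/ is a single consonant, so it becomes the next onset.
V2 /o/ – V3 /a/: /bl/; trying suffixes from longest down, /l/ is the first permitted one, so coda /b/ | onset /l/.
V3 /a/ – V4 /a/: /l/ → onset of the next syllable (single consonants are always licit onsets).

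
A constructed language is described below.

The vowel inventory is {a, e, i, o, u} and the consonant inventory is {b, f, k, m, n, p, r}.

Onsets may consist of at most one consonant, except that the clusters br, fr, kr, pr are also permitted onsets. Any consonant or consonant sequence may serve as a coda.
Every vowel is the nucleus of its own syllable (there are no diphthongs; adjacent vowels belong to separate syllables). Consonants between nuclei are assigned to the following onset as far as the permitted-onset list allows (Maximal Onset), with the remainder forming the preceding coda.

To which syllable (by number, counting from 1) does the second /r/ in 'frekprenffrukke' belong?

2

The vowels are e, e, u, e — 4 nuclei, so 4 syllables.
/e…e/ gap (V1→V2): /kpr/; trying suffixes from longest down, /pr/ is the first permitted one, so coda /k/ | onset /pr/.
/e…u/ gap (V2→V3): /nffr/; trying suffixes from longest down, /fr/ is the first permitted one, so coda /nf/ | onset /fr/.
/u…e/ gap (V3→V4): /kk/ splits as /k/ + /k/ (/k/ is the longest suffix that is a licit onset).
Putting it together: frek.prenf.fruk.ke.
The second /r/ is in the onset of syllable 2 (/prenf/).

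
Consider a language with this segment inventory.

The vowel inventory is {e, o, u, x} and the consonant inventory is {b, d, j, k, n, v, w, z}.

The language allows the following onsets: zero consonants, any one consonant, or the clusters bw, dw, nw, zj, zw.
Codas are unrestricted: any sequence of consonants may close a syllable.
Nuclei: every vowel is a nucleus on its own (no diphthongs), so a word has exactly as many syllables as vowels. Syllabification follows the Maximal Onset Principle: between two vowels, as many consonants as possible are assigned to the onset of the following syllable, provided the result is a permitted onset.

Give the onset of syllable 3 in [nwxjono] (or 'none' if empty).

Vowels present: x, o, o; each is a nucleus, giving 3 syllables.
V1 /x/ – V2 /o/: just /j/ — single C goes to the following onset.
V2 /o/ – V3 /o/: /n/ is a single consonant, so it becomes the next onset.
Putting it together: nwx.jo.no.
Syllable 3 is /no/: onset /n/, nucleus /o/, coda ∅.

n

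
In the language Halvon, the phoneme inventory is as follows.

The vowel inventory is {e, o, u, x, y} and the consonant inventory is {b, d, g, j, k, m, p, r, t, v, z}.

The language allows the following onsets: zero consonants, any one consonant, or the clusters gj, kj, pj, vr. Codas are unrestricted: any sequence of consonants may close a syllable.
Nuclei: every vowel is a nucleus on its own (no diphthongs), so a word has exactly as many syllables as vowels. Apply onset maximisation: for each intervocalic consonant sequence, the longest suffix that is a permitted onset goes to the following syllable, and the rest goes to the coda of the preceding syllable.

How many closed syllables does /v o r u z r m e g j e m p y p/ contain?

3

Nuclei (vowels): o, u, e, e, y → 5 syllables.
/o…u/ gap (V1→V2): just /r/ — single C goes to the following onset.
/u…e/ gap (V2→V3): /zrm/ splits as /zr/ + /m/ (/m/ is the longest suffix that is a licit onset).
/e…e/ gap (V3→V4): /gj/ — entire cluster is a permitted onset → onset /gj/, coda ∅.
/e…y/ gap (V4→V5): cluster /mp/ — the longest permitted-onset suffix is /p/; onset = /p/, preceding coda = /m/.
Result: vo.ruzr.me.gjem.pyp.
Classifying each syllable: /vo/ (open), /ruzr/ (closed), /me/ (open), /gjem/ (closed), /pyp/ (closed).
Closed syllables: 3.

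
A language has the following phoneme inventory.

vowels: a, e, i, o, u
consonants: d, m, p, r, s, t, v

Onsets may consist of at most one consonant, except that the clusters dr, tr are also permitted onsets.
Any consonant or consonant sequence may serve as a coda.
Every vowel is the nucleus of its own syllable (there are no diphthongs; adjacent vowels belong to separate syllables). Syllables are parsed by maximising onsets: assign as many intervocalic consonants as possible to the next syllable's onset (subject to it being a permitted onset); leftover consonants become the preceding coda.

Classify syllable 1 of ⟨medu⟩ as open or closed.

Nuclei (vowels): e, u → 2 syllables.
/e…u/ gap (V1→V2): /d/ → onset of the next syllable (single consonants are always licit onsets).
Result: me.du.
Syllable 1 is /me/; it ends in its nucleus with no coda, so it is open.

open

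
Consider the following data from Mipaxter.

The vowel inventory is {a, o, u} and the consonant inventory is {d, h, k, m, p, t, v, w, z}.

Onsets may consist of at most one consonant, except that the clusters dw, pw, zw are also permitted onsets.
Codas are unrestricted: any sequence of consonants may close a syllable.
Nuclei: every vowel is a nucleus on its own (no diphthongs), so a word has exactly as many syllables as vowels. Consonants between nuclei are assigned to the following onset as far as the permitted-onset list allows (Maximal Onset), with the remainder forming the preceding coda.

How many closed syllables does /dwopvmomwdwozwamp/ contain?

The vowels are o, o, o, a — 4 nuclei, so 4 syllables.
Between /o/ (V1) and /o/ (V2): /pvm/ splits as /pv/ + /m/ (/m/ is the longest suffix that is a licit onset).
Between /o/ (V2) and /o/ (V3): /mwdw/; trying suffixes from longest down, /dw/ is the first permitted one, so coda /mw/ | onset /dw/.
Between /o/ (V3) and /a/ (V4): cluster /zw/ — /zw/ is itself a permitted onset, so the whole cluster goes right; preceding coda = ∅.
Syllabification: dwopv.momw.dwo.zwamp.
Classifying each syllable: /dwopv/ (closed), /momw/ (closed), /dwo/ (open), /zwamp/ (closed).
Closed syllables: 3.

3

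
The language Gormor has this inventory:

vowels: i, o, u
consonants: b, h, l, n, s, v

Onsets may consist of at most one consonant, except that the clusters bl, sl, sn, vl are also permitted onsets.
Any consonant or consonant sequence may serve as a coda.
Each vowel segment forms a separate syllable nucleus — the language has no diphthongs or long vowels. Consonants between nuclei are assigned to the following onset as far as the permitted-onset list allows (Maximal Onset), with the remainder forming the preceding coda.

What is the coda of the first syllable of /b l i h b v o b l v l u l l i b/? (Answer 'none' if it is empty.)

Nuclei (vowels): i, o, u, i → 4 syllables.
/i…o/ gap (V1→V2): /hbv/ — longest licit onset from the right is /v/, leaving /hb/ as coda.
/o…u/ gap (V2→V3): cluster /blvl/ — the longest permitted-onset suffix is /vl/; onset = /vl/, preceding coda = /bl/.
/u…i/ gap (V3→V4): /ll/; trying suffixes from longest down, /l/ is the first permitted one, so coda /l/ | onset /l/.
So the parse is blihb.vobl.vlul.lib.
Syllable 1 is /blihb/: onset /bl/, nucleus /i/, coda /hb/.

hb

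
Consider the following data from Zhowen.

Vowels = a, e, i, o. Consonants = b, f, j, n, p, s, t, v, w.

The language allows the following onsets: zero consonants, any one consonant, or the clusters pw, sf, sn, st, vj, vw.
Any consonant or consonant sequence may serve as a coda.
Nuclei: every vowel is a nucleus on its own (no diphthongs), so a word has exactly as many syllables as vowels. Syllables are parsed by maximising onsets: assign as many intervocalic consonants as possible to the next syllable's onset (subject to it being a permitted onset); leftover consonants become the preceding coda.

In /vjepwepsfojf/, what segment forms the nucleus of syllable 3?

o

The vowels are e, e, o — 3 nuclei, so 3 syllables.
The third nucleus (vowel 3 from the left) is /o/.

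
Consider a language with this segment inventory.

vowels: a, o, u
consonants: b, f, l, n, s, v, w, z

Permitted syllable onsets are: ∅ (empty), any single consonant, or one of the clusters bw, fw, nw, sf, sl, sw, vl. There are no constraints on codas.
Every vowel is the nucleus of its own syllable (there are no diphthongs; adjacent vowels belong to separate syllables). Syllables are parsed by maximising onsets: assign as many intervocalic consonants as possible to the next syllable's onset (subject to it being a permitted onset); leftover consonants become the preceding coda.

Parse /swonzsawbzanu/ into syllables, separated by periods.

Nuclei (vowels): o, a, a, u → 4 syllables.
/o…a/ gap (V1→V2): cluster /nzs/ — the longest permitted-onset suffix is /s/; onset = /s/, preceding coda = /nz/.
/a…a/ gap (V2→V3): /wbz/; trying suffixes from longest down, /z/ is the first permitted one, so coda /wb/ | onset /z/.
/a…u/ gap (V3→V4): /n/ is a single consonant, so it becomes the next onset.

swonz.sawb.za.nu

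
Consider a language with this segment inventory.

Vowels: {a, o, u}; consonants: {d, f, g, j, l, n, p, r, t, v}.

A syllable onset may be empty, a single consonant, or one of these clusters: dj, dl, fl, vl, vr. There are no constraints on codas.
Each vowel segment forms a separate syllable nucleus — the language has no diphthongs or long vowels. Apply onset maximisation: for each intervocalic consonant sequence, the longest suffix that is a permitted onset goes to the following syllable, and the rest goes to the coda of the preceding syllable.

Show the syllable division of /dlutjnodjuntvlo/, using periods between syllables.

dlutj.no.djunt.vlo

Vowels present: u, o, u, o; each is a nucleus, giving 4 syllables.
Between /u/ (V1) and /o/ (V2): /tjn/ — longest licit onset from the right is /n/, leaving /tj/ as coda.
Between /o/ (V2) and /u/ (V3): /dj/ — entire cluster is a permitted onset → onset /dj/, coda ∅.
Between /u/ (V3) and /o/ (V4): /ntvl/ — longest licit onset from the right is /vl/, leaving /nt/ as coda.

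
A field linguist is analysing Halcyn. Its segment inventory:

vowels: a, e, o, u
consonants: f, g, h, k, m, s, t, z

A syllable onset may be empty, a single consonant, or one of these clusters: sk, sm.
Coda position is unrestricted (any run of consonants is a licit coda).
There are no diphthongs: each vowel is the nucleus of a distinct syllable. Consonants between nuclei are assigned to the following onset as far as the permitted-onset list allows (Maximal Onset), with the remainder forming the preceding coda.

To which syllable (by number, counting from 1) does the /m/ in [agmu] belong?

Vowels present: a, u; each is a nucleus, giving 2 syllables.
/a…u/ gap (V1→V2): cluster /gm/ — the longest permitted-onset suffix is /m/; onset = /m/, preceding coda = /g/.
So the parse is ag.mu.
The /m/ is in the onset of syllable 2 (/mu/).

2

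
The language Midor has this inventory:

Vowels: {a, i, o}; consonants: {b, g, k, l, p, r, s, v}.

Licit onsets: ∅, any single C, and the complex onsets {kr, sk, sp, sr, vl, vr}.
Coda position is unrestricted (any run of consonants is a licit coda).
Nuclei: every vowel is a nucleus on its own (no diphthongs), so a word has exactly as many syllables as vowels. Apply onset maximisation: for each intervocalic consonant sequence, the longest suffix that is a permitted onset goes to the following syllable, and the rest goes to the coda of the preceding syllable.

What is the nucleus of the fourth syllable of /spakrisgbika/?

a

Vowels present: a, i, i, a; each is a nucleus, giving 4 syllables.
The fourth nucleus (vowel 4 from the left) is /a/.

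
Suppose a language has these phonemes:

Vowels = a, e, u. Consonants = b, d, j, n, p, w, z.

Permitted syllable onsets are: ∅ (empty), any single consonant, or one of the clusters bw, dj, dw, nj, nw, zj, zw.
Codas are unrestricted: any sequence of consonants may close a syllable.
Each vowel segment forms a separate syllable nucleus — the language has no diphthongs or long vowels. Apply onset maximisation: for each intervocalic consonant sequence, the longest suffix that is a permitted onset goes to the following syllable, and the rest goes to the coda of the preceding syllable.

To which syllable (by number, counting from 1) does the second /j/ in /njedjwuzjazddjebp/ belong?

Nuclei (vowels): e, u, a, e → 4 syllables.
/e…u/ gap (V1→V2): cluster /djw/ — the longest permitted-onset suffix is /w/; onset = /w/, preceding coda = /dj/.
/u…a/ gap (V2→V3): /zj/ — entire cluster is a permitted onset → onset /zj/, coda ∅.
/a…e/ gap (V3→V4): /zddj/ splits as /zd/ + /dj/ (/dj/ is the longest suffix that is a licit onset).
So the parse is njedj.wu.zjazd.djebp.
The second /j/ is in the coda of syllable 1 (/njedj/).

1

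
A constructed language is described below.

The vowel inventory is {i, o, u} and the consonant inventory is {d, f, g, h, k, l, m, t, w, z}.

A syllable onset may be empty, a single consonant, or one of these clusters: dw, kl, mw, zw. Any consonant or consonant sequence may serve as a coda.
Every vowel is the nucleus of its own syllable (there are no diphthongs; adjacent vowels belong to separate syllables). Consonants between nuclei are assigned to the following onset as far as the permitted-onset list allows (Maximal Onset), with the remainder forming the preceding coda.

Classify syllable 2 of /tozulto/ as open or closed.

Nuclei (vowels): o, u, o → 3 syllables.
Between /o/ (V1) and /u/ (V2): just /z/ — single C goes to the following onset.
Between /u/ (V2) and /o/ (V3): /lt/ — longest licit onset from the right is /t/, leaving /l/ as coda.
Putting it together: to.zul.to.
Syllable 2 is /zul/ with coda /l/, so it is closed.

closed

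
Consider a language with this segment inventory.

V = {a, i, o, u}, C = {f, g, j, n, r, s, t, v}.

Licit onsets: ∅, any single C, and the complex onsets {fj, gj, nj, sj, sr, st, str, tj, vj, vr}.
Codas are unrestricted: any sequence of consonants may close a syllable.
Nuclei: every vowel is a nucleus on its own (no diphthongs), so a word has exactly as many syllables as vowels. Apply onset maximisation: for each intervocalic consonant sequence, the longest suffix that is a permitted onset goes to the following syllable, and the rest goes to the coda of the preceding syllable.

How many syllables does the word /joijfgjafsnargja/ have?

Vowels present: o, i, a, a, a; each is a nucleus, giving 5 syllables.

5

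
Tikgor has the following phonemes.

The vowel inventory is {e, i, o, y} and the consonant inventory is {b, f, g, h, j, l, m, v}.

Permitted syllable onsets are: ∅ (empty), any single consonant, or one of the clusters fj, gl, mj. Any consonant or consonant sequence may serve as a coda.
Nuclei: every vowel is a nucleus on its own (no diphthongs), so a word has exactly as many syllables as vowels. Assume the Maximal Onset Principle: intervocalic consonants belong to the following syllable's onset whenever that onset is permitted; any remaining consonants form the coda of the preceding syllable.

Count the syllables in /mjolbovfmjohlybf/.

Nuclei (vowels): o, o, o, y → 4 syllables.

4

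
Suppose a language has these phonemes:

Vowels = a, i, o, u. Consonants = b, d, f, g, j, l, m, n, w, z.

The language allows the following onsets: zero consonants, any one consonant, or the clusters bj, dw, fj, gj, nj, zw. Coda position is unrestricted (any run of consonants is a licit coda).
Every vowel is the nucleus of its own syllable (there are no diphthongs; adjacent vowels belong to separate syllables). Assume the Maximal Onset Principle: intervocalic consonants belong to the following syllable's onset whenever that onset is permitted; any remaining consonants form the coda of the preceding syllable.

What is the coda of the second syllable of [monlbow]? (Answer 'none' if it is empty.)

Nuclei (vowels): o, o → 2 syllables.
Between /o/ (V1) and /o/ (V2): /nlb/ — longest licit onset from the right is /b/, leaving /nl/ as coda.
Putting it together: monl.bow.
Syllable 2 is /bow/: onset /b/, nucleus /o/, coda /w/.

w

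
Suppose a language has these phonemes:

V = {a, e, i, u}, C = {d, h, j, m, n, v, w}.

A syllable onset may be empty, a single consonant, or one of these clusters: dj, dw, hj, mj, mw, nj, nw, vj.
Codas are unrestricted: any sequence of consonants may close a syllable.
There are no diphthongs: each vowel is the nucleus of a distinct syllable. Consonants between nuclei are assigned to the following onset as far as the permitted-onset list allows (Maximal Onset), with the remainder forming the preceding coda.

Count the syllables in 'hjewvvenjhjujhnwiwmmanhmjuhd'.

6

Nuclei (vowels): e, e, u, i, a, u → 6 syllables.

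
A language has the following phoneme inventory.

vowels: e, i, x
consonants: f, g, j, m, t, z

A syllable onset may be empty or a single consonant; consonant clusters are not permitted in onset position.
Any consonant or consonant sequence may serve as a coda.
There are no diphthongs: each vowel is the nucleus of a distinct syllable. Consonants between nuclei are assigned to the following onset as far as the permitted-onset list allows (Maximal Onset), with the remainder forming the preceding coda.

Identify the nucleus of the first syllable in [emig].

e

The vowels are e, i — 2 nuclei, so 2 syllables.
The first nucleus (vowel 1 from the left) is /e/.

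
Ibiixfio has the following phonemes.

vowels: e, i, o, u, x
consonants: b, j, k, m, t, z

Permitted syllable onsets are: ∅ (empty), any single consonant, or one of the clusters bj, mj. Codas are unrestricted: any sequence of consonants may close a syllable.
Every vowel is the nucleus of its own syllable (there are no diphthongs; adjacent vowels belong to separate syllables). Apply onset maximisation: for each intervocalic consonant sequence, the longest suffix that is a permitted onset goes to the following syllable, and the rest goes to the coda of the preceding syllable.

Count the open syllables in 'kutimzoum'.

Nuclei (vowels): u, i, o, u → 4 syllables.
σ1/σ2 boundary: just /t/ — single C goes to the following onset.
σ2/σ3 boundary: /mz/ — longest licit onset from the right is /z/, leaving /m/ as coda.
σ3/σ4 boundary: hiatus — the boundary sits between the two vowels.
Syllabification: ku.tim.zo.um.
Classifying each syllable: /ku/ (open), /tim/ (closed), /zo/ (open), /um/ (closed).
Open syllables: 2.

2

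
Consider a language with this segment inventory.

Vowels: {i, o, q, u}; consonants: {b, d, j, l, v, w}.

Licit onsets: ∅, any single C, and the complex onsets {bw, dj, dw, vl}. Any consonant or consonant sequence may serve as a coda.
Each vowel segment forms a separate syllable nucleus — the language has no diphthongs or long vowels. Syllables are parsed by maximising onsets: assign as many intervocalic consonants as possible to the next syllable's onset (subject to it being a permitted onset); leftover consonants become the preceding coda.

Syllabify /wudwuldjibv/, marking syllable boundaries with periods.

Nuclei (vowels): u, u, i → 3 syllables.
/u…u/ gap (V1→V2): /dw/ — entire cluster is a permitted onset → onset /dw/, coda ∅.
/u…i/ gap (V2→V3): /ldj/; trying suffixes from longest down, /dj/ is the first permitted one, so coda /l/ | onset /dj/.

wu.dwul.djibv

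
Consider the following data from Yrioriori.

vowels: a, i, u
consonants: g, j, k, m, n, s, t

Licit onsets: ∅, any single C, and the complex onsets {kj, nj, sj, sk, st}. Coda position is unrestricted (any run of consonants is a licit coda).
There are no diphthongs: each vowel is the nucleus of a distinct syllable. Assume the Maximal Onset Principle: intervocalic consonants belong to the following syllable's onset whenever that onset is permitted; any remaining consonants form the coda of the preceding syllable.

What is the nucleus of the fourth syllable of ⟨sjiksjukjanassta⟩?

The vowels are i, u, a, a, a — 5 nuclei, so 5 syllables.
The fourth nucleus (vowel 4 from the left) is /a/.

a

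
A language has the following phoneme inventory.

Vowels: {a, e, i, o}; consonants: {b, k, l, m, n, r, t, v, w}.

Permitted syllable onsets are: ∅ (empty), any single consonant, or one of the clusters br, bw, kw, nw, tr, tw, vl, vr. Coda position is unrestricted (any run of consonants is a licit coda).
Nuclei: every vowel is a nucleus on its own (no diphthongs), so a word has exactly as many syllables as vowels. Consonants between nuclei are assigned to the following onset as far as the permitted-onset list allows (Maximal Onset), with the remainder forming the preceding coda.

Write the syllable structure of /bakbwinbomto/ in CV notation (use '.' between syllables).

The vowels are a, i, o, o — 4 nuclei, so 4 syllables.
Between /a/ (V1) and /i/ (V2): /kbw/ — longest licit onset from the right is /bw/, leaving /k/ as coda.
Between /i/ (V2) and /o/ (V3): /nb/ — longest licit onset from the right is /b/, leaving /n/ as coda.
Between /o/ (V3) and /o/ (V4): /mt/ — longest licit onset from the right is /t/, leaving /m/ as coda.
Putting it together: bak.bwin.bom.to.
Mapping each syllable to C/V: /bak/ → CVC, /bwin/ → CCVC, /bom/ → CVC, /to/ → CV.

CVC.CCVC.CVC.CV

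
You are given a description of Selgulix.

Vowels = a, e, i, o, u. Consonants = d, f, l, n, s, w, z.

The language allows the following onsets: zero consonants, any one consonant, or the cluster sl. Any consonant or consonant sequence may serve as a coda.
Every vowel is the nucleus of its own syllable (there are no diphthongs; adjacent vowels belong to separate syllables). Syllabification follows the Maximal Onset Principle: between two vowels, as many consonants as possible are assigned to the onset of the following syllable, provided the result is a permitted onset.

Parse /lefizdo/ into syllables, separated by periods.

le.fiz.do

Nuclei (vowels): e, i, o → 3 syllables.
V1 /e/ – V2 /i/: just /f/ — single C goes to the following onset.
V2 /i/ – V3 /o/: cluster /zd/ — the longest permitted-onset suffix is /d/; onset = /d/, preceding coda = /z/.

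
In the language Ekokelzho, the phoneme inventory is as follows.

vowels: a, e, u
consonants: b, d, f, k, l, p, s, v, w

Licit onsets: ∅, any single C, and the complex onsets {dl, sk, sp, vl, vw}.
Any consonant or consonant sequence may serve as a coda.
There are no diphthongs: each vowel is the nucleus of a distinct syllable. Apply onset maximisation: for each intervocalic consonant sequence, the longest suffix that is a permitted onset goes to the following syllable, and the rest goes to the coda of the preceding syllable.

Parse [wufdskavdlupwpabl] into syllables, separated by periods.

wufd.skav.dlupw.pabl

Vowels present: u, a, u, a; each is a nucleus, giving 4 syllables.
σ1/σ2 boundary: /fdsk/ — longest licit onset from the right is /sk/, leaving /fd/ as coda.
σ2/σ3 boundary: /vdl/ splits as /v/ + /dl/ (/dl/ is the longest suffix that is a licit onset).
σ3/σ4 boundary: /pwp/ splits as /pw/ + /p/ (/p/ is the longest suffix that is a licit onset).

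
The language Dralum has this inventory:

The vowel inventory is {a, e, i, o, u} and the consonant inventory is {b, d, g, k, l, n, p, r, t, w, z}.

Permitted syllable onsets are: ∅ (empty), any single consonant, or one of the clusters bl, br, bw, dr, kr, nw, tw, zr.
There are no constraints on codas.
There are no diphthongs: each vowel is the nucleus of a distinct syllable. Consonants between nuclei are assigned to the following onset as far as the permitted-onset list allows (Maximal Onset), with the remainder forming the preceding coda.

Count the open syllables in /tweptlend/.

The vowels are e, e — 2 nuclei, so 2 syllables.
/e…e/ gap (V1→V2): cluster /ptl/ — the longest permitted-onset suffix is /l/; onset = /l/, preceding coda = /pt/.
Result: twept.lend.
Classifying each syllable: /twept/ (closed), /lend/ (closed).
Open syllables: 0.

0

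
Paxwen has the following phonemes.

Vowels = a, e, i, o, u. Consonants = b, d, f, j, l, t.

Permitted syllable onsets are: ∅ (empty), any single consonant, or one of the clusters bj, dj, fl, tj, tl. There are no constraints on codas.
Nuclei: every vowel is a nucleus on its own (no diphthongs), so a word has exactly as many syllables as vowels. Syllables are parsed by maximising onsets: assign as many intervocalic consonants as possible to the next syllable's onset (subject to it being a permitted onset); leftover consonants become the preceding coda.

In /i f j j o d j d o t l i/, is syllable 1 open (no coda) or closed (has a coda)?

The vowels are i, o, o, i — 4 nuclei, so 4 syllables.
σ1/σ2 boundary: /fjj/; trying suffixes from longest down, /j/ is the first permitted one, so coda /fj/ | onset /j/.
σ2/σ3 boundary: cluster /djd/ — the longest permitted-onset suffix is /d/; onset = /d/, preceding coda = /dj/.
σ3/σ4 boundary: cluster /tl/ — /tl/ is itself a permitted onset, so the whole cluster goes right; preceding coda = ∅.
Result: ifj.jodj.do.tli.
Syllable 1 is /ifj/ with coda /fj/, so it is closed.

closed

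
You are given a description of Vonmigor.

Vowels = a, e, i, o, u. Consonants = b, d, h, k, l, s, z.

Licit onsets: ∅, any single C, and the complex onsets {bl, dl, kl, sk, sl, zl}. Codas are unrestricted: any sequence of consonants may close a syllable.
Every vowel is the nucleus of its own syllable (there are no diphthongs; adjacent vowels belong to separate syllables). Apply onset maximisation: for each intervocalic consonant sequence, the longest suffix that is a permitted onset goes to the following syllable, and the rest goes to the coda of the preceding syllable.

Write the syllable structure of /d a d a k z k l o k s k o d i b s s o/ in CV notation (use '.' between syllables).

CV.CVCC.CCVC.CCV.CVCC.CV

Nuclei (vowels): a, a, o, o, i, o → 6 syllables.
Between /a/ (V1) and /a/ (V2): just /d/ — single C goes to the following onset.
Between /a/ (V2) and /o/ (V3): /kzkl/ — longest licit onset from the right is /kl/, leaving /kz/ as coda.
Between /o/ (V3) and /o/ (V4): /ksk/ splits as /k/ + /sk/ (/sk/ is the longest suffix that is a licit onset).
Between /o/ (V4) and /i/ (V5): /d/ is a single consonant, so it becomes the next onset.
Between /i/ (V5) and /o/ (V6): /bss/ — longest licit onset from the right is /s/, leaving /bs/ as coda.
Putting it together: da.dakz.klok.sko.dibs.so.
Mapping each syllable to C/V: /da/ → CV, /dakz/ → CVCC, /klok/ → CCVC, /sko/ → CCV, /dibs/ → CVCC, /so/ → CV.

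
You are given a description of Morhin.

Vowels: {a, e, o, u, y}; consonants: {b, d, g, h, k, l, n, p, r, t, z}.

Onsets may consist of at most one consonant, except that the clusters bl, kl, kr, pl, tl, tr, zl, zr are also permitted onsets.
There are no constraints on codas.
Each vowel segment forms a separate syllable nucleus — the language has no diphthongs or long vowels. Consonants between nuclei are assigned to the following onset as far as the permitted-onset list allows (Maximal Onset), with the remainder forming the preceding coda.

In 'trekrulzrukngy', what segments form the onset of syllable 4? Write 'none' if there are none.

Nuclei (vowels): e, u, u, y → 4 syllables.
Between /e/ (V1) and /u/ (V2): /kr/ is a licit onset in full, so it all attaches to the next syllable.
Between /u/ (V2) and /u/ (V3): cluster /lzr/ — the longest permitted-onset suffix is /zr/; onset = /zr/, preceding coda = /l/.
Between /u/ (V3) and /y/ (V4): /kng/ — longest licit onset from the right is /g/, leaving /kn/ as coda.
Syllabification: tre.krul.zrukn.gy.
Syllable 4 is /gy/: onset /g/, nucleus /y/, coda ∅.

g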